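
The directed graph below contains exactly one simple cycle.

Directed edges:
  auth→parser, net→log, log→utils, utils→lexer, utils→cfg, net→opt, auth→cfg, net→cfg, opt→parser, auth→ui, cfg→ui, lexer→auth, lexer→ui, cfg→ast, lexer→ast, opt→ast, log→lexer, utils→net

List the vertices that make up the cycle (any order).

log, net, utils

DFS with gray/black marking from net:
net gray
  cfg gray
    ui gray
    ui black
    ast gray
    ast black
  cfg black
  opt gray
    opt→ast: ast black — skip
    parser gray
    parser black
  opt black
  log gray
    lexer gray
      lexer→ast: ast black — skip
      lexer→ui: ui black — skip
      auth gray
        auth→cfg: cfg black — skip
        auth→parser: parser black — skip
        auth→ui: ui black — skip
      auth black
    lexer black
    utils gray
      utils→lexer: lexer black — skip
      utils→net: net is gray → back edge
Back edge closes the cycle net → log → utils → net; its vertices are {log, net, utils}.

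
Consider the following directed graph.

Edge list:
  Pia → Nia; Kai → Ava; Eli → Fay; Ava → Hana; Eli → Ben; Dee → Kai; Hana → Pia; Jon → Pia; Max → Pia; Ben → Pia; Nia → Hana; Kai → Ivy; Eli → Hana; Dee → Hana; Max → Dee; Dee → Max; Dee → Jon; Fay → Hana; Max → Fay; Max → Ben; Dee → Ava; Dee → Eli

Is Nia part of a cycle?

Nia is on a cycle iff Nia can reach itself via ≥1 edge.
Nia → Hana → Pia → Nia — yes.

Yes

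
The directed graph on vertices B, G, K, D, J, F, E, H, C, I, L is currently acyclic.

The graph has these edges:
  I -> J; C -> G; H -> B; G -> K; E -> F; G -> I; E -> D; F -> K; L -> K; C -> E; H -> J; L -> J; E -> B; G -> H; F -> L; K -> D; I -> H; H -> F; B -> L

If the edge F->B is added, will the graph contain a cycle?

Adding F→B creates a cycle iff B can already reach F.
Explore from B: no path reaches F. The graph stays acyclic.

No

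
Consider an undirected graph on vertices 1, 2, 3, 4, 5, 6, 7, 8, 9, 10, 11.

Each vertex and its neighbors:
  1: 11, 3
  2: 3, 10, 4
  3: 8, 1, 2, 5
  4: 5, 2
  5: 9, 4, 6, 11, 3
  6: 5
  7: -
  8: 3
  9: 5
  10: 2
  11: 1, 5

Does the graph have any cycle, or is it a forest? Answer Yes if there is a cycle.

Yes

DFS, tracking each vertex's parent; an edge to a visited non-parent vertex closes a cycle.
Start from 1:
visit 1 (parent –)
  visit 11 (parent 1)
    11–1: parent, skip
    visit 5 (parent 11)
      visit 9 (parent 5)
        9–5: parent, skip
      visit 4 (parent 5)
        4–5: parent, skip
        visit 2 (parent 4)
          visit 3 (parent 2)
            visit 8 (parent 3)
              8–3: parent, skip
            3–1: 1 visited and ≠ parent → cycle
Cycle: 1 – 11 – 5 – 4 – 2 – 3 – 1.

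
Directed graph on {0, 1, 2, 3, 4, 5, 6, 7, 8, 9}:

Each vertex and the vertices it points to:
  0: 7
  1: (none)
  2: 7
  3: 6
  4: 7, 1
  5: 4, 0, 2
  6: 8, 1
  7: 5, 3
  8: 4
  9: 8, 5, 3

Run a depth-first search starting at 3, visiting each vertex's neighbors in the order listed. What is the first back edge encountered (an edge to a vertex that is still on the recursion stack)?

5->4

DFS from 3 (visiting each vertex's neighbors in the order listed); mark gray on enter, black on exit:
3 gray
  6 gray
    8 gray
      4 gray
        7 gray
          5 gray
            5→4: 4 is gray → back edge
First back edge: 5 → 4.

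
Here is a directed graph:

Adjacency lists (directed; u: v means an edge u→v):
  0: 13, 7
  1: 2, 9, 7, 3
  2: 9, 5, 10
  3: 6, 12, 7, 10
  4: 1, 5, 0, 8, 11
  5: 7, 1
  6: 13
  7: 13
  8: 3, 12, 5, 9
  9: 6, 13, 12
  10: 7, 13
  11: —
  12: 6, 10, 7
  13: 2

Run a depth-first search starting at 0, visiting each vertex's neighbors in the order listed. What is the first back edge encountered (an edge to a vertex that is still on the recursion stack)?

6→13

DFS from 0 (visiting each vertex's neighbors in the order listed); mark gray on enter, black on exit:
0 gray
  13 gray
    2 gray
      9 gray
        6 gray
          6→13: 13 is gray → back edge
First back edge: 6 → 13.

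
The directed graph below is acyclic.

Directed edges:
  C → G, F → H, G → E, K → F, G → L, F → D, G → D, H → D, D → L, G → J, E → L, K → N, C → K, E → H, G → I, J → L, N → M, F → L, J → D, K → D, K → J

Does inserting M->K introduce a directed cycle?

Yes

Adding M→K creates a cycle iff K can already reach M.
Path from K: K → N → M.
So K → … → M → K is a cycle.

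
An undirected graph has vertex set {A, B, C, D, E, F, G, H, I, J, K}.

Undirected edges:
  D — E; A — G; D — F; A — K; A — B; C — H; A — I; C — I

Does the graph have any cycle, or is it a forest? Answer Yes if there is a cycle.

DFS, tracking each vertex's parent; an edge to a visited non-parent vertex closes a cycle.
Start from A:
visit A (parent –)
  visit K (parent A)
    K–A: parent, skip
  visit B (parent A)
    B–A: parent, skip
  visit I (parent A)
    visit C (parent I)
      visit H (parent C)
        H–C: parent, skip
      C–I: parent, skip
    I–A: parent, skip
  visit G (parent A)
    G–A: parent, skip
visit D (parent –)
  visit F (parent D)
    F–D: parent, skip
  visit E (parent D)
    E–D: parent, skip
visit J (parent –)
No non-parent visited neighbor found — the graph is a forest.

No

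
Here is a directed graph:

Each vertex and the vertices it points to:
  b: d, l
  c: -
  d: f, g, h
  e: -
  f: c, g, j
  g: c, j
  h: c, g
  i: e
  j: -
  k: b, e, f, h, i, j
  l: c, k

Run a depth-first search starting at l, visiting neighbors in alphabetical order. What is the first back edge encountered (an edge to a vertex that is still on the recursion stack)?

b->l

DFS from l (visiting neighbors in alphabetical order); mark gray on enter, black on exit:
l gray
  c gray
  c black
  k gray
    b gray
      d gray
        f gray
          f→c: c black — skip
          g gray
            g→c: c black — skip
            j gray
            j black
          g black
          f→j: j black — skip
        f black
        d→g: g black — skip
        h gray
          h→c: c black — skip
          h→g: g black — skip
        h black
      d black
      b→l: l is gray → back edge
First back edge: b → l.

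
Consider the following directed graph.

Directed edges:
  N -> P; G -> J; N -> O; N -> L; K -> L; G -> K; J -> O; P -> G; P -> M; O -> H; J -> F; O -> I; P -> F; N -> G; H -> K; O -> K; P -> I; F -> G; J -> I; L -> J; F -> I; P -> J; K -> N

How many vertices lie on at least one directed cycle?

9

A vertex is on a directed cycle iff it belongs to a strongly connected component of size ≥ 2 (or has a self-loop).
The vertices on cycles are {F, G, H, J, K, L, N, O, P} — 9 in total.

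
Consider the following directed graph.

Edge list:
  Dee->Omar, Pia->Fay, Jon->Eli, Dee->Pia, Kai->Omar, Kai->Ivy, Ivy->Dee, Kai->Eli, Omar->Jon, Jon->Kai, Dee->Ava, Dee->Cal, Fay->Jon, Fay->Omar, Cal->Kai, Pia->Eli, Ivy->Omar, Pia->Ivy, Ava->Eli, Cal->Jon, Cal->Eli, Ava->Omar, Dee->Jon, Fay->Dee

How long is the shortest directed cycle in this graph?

3

For each vertex v, BFS finds the shortest path from v back to v.
The shortest such closed walk is Pia → Ivy → Dee → Pia, length 3.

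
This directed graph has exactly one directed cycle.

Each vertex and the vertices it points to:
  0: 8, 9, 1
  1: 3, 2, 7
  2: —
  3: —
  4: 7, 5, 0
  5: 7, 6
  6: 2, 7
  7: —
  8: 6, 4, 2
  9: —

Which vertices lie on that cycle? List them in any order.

DFS with gray/black marking from 0:
0 gray
  8 gray
    6 gray
      2 gray
      2 black
      7 gray
      7 black
    6 black
    4 gray
      4→7: 7 black — skip
      5 gray
        5→7: 7 black — skip
        5→6: 6 black — skip
      5 black
      4→0: 0 is gray → back edge
Back edge closes the cycle 0 → 8 → 4 → 0; its vertices are {0, 4, 8}.

0, 4, 8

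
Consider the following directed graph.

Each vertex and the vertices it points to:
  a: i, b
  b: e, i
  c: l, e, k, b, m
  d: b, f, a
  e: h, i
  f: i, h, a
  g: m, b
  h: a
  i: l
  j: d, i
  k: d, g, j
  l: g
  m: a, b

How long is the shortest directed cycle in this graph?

4

For each vertex v, BFS finds the shortest path from v back to v.
The shortest such closed walk is e → h → a → b → e, length 4.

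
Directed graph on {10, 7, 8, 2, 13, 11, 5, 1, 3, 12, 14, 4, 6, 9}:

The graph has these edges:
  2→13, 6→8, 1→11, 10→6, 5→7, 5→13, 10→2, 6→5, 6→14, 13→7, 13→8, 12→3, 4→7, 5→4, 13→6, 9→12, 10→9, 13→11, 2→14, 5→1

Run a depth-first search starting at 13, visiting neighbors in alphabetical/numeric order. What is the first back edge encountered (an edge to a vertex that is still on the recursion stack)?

5->13

DFS from 13 (visiting neighbors in alphabetical/numeric order); mark gray on enter, black on exit:
13 gray
  6 gray
    5 gray
      1 gray
        11 gray
        11 black
      1 black
      4 gray
        7 gray
        7 black
      4 black
      5→7: 7 black — skip
      5→13: 13 is gray → back edge
First back edge: 5 → 13.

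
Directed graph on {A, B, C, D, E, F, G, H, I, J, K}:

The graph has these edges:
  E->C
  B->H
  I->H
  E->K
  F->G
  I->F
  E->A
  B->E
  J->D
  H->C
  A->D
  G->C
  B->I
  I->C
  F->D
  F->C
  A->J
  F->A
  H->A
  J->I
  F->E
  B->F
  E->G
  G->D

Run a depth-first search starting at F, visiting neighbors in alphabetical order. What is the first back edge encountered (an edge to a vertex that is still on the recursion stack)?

I->F

DFS from F (visiting neighbors in alphabetical order); mark gray on enter, black on exit:
F gray
  A gray
    D gray
    D black
    J gray
      J→D: D black — skip
      I gray
        C gray
        C black
        I→F: F is gray → back edge
First back edge: I → F.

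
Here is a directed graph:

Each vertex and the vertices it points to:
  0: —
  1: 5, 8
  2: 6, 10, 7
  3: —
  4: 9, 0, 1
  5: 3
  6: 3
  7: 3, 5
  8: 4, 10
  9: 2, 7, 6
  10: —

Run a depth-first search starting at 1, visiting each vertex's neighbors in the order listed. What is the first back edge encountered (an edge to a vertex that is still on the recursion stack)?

4→1

DFS from 1 (visiting each vertex's neighbors in the order listed); mark gray on enter, black on exit:
1 gray
  5 gray
    3 gray
    3 black
  5 black
  8 gray
    4 gray
      9 gray
        2 gray
          6 gray
            6→3: 3 black — skip
          6 black
          10 gray
          10 black
          7 gray
            7→3: 3 black — skip
            7→5: 5 black — skip
          7 black
        2 black
        9→7: 7 black — skip
        9→6: 6 black — skip
      9 black
      0 gray
      0 black
      4→1: 1 is gray → back edge
First back edge: 4 → 1.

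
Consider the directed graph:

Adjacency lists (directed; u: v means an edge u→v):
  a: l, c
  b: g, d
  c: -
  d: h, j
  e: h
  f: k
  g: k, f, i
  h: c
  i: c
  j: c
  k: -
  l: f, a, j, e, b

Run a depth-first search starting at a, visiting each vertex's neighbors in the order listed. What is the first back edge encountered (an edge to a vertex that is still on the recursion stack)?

DFS from a (visiting each vertex's neighbors in the order listed); mark gray on enter, black on exit:
a gray
  l gray
    f gray
      k gray
      k black
    f black
    l→a: a is gray → back edge
First back edge: l → a.

l→a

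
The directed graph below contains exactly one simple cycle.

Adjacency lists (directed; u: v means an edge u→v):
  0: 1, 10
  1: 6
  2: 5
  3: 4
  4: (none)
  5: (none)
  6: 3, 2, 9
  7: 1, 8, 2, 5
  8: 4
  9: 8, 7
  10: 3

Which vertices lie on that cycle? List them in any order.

1, 6, 7, 9

DFS with gray/black marking from 1:
1 gray
  6 gray
    3 gray
      4 gray
      4 black
    3 black
    2 gray
      5 gray
      5 black
    2 black
    9 gray
      8 gray
        8→4: 4 black — skip
      8 black
      7 gray
        7→1: 1 is gray → back edge
Back edge closes the cycle 1 → 6 → 9 → 7 → 1; its vertices are {1, 6, 7, 9}.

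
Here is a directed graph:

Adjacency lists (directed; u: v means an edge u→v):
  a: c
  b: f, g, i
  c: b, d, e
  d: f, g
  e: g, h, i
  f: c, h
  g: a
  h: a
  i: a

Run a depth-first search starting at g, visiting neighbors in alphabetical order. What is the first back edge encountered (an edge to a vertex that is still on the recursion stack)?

DFS from g (visiting neighbors in alphabetical order); mark gray on enter, black on exit:
g gray
  a gray
    c gray
      b gray
        f gray
          f→c: c is gray → back edge
First back edge: f → c.

f→c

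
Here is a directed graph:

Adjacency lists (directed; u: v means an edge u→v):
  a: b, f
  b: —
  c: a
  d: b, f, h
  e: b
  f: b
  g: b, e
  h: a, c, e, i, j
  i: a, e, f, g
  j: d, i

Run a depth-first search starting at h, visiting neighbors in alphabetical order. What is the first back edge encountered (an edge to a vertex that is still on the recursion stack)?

d→h

DFS from h (visiting neighbors in alphabetical order); mark gray on enter, black on exit:
h gray
  a gray
    b gray
    b black
    f gray
      f→b: b black — skip
    f black
  a black
  c gray
    c→a: a black — skip
  c black
  e gray
    e→b: b black — skip
  e black
  i gray
    i→a: a black — skip
    i→e: e black — skip
    i→f: f black — skip
    g gray
      g→b: b black — skip
      g→e: e black — skip
    g black
  i black
  j gray
    d gray
      d→b: b black — skip
      d→f: f black — skip
      d→h: h is gray → back edge
First back edge: d → h.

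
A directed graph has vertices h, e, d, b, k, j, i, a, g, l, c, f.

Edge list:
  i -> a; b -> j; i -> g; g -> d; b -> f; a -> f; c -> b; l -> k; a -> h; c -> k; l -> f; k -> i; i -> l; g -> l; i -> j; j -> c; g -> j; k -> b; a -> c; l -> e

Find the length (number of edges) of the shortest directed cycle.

3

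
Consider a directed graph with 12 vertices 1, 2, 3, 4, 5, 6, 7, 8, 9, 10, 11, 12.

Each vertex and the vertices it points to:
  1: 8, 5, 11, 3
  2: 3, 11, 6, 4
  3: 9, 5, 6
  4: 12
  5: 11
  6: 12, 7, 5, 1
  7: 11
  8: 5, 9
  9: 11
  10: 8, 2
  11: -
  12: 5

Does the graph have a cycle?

DFS with white/gray/black marking, starting from 12:
12 gray
  5 gray
    11 gray
    11 black
  5 black
12 black
1 gray
  8 gray
    8→5: 5 black — skip
    9 gray
      9→11: 11 black — skip
    9 black
  8 black
  1→5: 5 black — skip
  1→11: 11 black — skip
  3 gray
    3→9: 9 black — skip
    3→5: 5 black — skip
    6 gray
      6→12: 12 black — skip
      7 gray
        7→11: 11 black — skip
      7 black
      6→5: 5 black — skip
      6→1: 1 is gray → back edge
Back edge found, so a cycle exists: 1 → 3 → 6 → 1.

Yes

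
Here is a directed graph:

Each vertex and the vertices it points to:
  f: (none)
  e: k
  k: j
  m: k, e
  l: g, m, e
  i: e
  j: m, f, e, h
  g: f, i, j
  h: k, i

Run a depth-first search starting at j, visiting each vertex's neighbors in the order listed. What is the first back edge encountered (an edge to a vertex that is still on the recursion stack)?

k→j

DFS from j (visiting each vertex's neighbors in the order listed); mark gray on enter, black on exit:
j gray
  m gray
    k gray
      k→j: j is gray → back edge
First back edge: k → j.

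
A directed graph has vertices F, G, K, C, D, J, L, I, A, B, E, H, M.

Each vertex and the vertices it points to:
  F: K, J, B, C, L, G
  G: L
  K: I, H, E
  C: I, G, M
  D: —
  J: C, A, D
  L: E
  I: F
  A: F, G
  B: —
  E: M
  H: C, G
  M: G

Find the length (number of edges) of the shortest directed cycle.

3

For each vertex v, BFS finds the shortest path from v back to v.
The shortest such closed walk is F → K → I → F, length 3.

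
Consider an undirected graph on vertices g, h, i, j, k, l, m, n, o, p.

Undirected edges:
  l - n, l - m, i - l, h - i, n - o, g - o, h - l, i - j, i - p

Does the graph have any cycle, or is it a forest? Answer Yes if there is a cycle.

DFS, tracking each vertex's parent; an edge to a visited non-parent vertex closes a cycle.
Start from j:
visit j (parent –)
  visit i (parent j)
    visit l (parent i)
      visit n (parent l)
        visit o (parent n)
          o–n: parent, skip
          visit g (parent o)
            g–o: parent, skip
        n–l: parent, skip
      visit m (parent l)
        m–l: parent, skip
      visit h (parent l)
        h–i: i visited and ≠ parent → cycle
Cycle: i – l – h – i.

Yes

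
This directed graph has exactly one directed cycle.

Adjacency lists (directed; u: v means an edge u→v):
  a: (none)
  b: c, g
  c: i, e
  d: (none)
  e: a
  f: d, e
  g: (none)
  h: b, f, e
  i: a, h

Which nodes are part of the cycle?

b, c, h, i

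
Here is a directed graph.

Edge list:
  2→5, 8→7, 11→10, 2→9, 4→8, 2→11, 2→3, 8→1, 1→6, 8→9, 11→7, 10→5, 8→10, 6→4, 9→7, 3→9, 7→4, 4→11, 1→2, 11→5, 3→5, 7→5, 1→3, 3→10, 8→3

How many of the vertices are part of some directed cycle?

9

A vertex is on a directed cycle iff it belongs to a strongly connected component of size ≥ 2 (or has a self-loop).
The vertices on cycles are {1, 2, 3, 4, 6, 7, 8, 9, 11} — 9 in total.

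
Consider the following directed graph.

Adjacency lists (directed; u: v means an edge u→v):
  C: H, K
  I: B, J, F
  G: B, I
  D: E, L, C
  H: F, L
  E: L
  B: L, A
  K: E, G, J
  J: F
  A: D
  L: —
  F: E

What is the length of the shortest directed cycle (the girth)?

6

For each vertex v, BFS finds the shortest path from v back to v.
The shortest such closed walk is C → K → G → B → A → D → C, length 6.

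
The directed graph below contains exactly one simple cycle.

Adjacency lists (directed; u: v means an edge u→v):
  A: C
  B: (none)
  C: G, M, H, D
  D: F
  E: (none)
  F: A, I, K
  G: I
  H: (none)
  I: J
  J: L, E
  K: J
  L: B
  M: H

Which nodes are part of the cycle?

A, C, D, F

DFS with gray/black marking from C:
C gray
  G gray
    I gray
      J gray
        L gray
          B gray
          B black
        L black
        E gray
        E black
      J black
    I black
  G black
  M gray
    H gray
    H black
  M black
  C→H: H black — skip
  D gray
    F gray
      A gray
        A→C: C is gray → back edge
Back edge closes the cycle C → D → F → A → C; its vertices are {A, C, D, F}.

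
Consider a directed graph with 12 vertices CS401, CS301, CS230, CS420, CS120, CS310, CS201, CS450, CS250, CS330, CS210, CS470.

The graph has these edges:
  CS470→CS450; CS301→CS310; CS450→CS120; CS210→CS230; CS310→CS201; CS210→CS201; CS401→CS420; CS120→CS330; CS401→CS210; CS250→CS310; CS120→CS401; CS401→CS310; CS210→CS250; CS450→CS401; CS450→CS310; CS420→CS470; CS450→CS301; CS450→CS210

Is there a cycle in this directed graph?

DFS with white/gray/black marking, starting from CS120:
CS120 gray
  CS401 gray
    CS420 gray
      CS470 gray
        CS450 gray
          CS210 gray
            CS230 gray
            CS230 black
            CS201 gray
            CS201 black
            CS250 gray
              CS310 gray
                CS310→CS201: CS201 black — skip
              CS310 black
            CS250 black
          CS210 black
          CS450→CS310: CS310 black — skip
          CS301 gray
            CS301→CS310: CS310 black — skip
          CS301 black
          CS450→CS401: CS401 is gray → back edge
Back edge found, so a cycle exists: CS401 → CS420 → CS470 → CS450 → CS401.

Yes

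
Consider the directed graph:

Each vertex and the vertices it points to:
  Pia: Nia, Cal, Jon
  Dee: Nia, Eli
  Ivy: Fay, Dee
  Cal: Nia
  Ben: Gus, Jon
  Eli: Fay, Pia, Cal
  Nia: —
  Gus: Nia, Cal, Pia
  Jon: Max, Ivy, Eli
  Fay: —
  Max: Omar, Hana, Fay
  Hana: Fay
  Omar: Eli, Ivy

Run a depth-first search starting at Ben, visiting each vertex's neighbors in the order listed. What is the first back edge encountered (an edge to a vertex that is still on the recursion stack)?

DFS from Ben (visiting each vertex's neighbors in the order listed); mark gray on enter, black on exit:
Ben gray
  Gus gray
    Nia gray
    Nia black
    Cal gray
      Cal→Nia: Nia black — skip
    Cal black
    Pia gray
      Pia→Nia: Nia black — skip
      Pia→Cal: Cal black — skip
      Jon gray
        Max gray
          Omar gray
            Eli gray
              Fay gray
              Fay black
              Eli→Pia: Pia is gray → back edge
First back edge: Eli → Pia.

Eli->Pia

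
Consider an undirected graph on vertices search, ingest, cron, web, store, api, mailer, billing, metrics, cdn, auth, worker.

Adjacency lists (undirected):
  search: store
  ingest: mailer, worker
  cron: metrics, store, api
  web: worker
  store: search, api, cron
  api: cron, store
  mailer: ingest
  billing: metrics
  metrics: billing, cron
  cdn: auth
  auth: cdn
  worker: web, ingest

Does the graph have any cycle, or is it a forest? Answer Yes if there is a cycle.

Yes

DFS, tracking each vertex's parent; an edge to a visited non-parent vertex closes a cycle.
Start from api:
visit api (parent –)
  visit cron (parent api)
    visit metrics (parent cron)
      visit billing (parent metrics)
        billing–metrics: parent, skip
      metrics–cron: parent, skip
    visit store (parent cron)
      visit search (parent store)
        search–store: parent, skip
      store–api: api visited and ≠ parent → cycle
Cycle: api – cron – store – api.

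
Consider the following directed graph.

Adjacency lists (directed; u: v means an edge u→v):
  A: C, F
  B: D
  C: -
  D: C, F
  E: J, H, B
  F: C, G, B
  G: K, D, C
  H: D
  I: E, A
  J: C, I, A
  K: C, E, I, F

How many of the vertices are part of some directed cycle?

A vertex is on a directed cycle iff it belongs to a strongly connected component of size ≥ 2 (or has a self-loop).
The vertices on cycles are {A, B, D, E, F, G, H, I, J, K} — 10 in total.

10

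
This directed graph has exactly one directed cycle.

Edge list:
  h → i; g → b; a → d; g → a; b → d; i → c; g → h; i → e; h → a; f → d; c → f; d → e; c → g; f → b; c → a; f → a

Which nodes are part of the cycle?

c, g, h, i

DFS with gray/black marking from h:
h gray
  i gray
    c gray
      a gray
        d gray
          e gray
          e black
        d black
      a black
      f gray
        f→a: a black — skip
        f→d: d black — skip
        b gray
          b→d: d black — skip
        b black
      f black
      g gray
        g→a: a black — skip
        g→b: b black — skip
        g→h: h is gray → back edge
Back edge closes the cycle h → i → c → g → h; its vertices are {c, g, h, i}.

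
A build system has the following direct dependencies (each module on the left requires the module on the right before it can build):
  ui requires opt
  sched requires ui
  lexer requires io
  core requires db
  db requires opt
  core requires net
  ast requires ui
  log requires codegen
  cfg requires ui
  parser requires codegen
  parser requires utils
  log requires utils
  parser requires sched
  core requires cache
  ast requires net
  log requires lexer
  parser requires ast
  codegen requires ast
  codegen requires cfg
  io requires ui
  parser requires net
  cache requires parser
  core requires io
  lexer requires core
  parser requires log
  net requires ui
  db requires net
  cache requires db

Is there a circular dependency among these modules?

Yes

DFS with white/gray/black marking, starting from net:
net gray
  ui gray
    opt gray
    opt black
  ui black
net black
lexer gray
  core gray
    io gray
      io→ui: ui black — skip
    io black
    cache gray
      db gray
        db→net: net black — skip
        db→opt: opt black — skip
      db black
      parser gray
        codegen gray
          ast gray
            ast→net: net black — skip
            ast→ui: ui black — skip
          ast black
          cfg gray
            cfg→ui: ui black — skip
          cfg black
        codegen black
        utils gray
        utils black
        log gray
          log→codegen: codegen black — skip
          log→utils: utils black — skip
          log→lexer: lexer is gray → back edge
Back edge found, so a cycle exists: lexer → core → cache → parser → log → lexer.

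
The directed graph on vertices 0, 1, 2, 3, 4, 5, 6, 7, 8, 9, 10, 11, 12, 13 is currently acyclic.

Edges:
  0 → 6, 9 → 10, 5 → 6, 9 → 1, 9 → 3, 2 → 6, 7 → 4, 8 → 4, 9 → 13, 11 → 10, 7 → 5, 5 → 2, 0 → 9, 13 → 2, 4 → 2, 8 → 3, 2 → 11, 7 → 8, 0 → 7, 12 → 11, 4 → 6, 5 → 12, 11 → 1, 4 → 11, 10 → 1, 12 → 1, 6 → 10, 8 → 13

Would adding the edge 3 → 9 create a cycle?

Yes

Adding 3→9 creates a cycle iff 9 can already reach 3.
Path from 9: 9 → 3.
So 9 → … → 3 → 9 is a cycle.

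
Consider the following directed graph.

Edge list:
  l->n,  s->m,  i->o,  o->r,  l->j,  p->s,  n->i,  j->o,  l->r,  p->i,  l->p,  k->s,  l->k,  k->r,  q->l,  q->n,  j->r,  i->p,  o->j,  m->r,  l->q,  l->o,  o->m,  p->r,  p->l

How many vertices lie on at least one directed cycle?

7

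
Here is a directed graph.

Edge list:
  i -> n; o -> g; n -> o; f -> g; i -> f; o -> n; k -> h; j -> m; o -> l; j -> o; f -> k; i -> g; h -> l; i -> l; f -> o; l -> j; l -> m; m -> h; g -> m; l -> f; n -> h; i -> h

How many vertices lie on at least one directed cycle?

A vertex is on a directed cycle iff it belongs to a strongly connected component of size ≥ 2 (or has a self-loop).
The vertices on cycles are {f, g, h, j, k, l, m, n, o} — 9 in total.

9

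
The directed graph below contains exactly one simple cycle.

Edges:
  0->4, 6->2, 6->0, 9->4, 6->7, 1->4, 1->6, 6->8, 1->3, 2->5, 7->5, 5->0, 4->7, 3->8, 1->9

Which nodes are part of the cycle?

DFS with gray/black marking from 4:
4 gray
  7 gray
    5 gray
      0 gray
        0→4: 4 is gray → back edge
Back edge closes the cycle 4 → 7 → 5 → 0 → 4; its vertices are {0, 4, 5, 7}.

0, 4, 5, 7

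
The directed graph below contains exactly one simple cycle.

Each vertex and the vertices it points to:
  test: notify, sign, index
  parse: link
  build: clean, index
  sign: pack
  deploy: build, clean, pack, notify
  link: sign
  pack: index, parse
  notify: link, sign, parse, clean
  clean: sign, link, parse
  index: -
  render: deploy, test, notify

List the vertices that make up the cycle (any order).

link, pack, sign, parse

DFS with gray/black marking from pack:
pack gray
  index gray
  index black
  parse gray
    link gray
      sign gray
        sign→pack: pack is gray → back edge
Back edge closes the cycle pack → parse → link → sign → pack; its vertices are {link, pack, sign, parse}.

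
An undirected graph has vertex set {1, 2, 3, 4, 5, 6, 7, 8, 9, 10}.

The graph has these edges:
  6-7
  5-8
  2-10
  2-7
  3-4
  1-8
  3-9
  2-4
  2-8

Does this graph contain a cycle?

DFS, tracking each vertex's parent; an edge to a visited non-parent vertex closes a cycle.
Start from 10:
visit 10 (parent –)
  visit 2 (parent 10)
    visit 4 (parent 2)
      visit 3 (parent 4)
        visit 9 (parent 3)
          9–3: parent, skip
        3–4: parent, skip
      4–2: parent, skip
    visit 8 (parent 2)
      8–2: parent, skip
      visit 5 (parent 8)
        5–8: parent, skip
      visit 1 (parent 8)
        1–8: parent, skip
    visit 7 (parent 2)
      7–2: parent, skip
      visit 6 (parent 7)
        6–7: parent, skip
    2–10: parent, skip
No non-parent visited neighbor found — the graph is a forest.

No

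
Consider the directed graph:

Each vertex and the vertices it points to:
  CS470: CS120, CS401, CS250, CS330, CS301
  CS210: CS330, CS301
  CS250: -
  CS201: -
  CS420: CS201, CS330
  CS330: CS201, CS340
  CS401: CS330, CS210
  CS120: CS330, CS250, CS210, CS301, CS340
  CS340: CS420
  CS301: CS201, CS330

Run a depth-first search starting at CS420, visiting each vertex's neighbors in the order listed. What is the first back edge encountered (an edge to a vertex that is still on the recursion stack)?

DFS from CS420 (visiting each vertex's neighbors in the order listed); mark gray on enter, black on exit:
CS420 gray
  CS201 gray
  CS201 black
  CS330 gray
    CS330→CS201: CS201 black — skip
    CS340 gray
      CS340→CS420: CS420 is gray → back edge
First back edge: CS340 → CS420.

CS340→CS420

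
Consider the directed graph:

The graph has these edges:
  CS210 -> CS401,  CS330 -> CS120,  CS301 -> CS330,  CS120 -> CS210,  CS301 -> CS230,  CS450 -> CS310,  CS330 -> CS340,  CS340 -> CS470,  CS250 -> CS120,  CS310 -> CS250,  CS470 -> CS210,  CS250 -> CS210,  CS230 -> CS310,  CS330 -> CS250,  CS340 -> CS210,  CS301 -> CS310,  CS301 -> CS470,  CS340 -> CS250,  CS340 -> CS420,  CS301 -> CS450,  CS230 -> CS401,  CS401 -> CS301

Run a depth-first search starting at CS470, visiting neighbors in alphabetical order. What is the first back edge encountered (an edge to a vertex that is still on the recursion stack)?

DFS from CS470 (visiting neighbors in alphabetical order); mark gray on enter, black on exit:
CS470 gray
  CS210 gray
    CS401 gray
      CS301 gray
        CS230 gray
          CS310 gray
            CS250 gray
              CS120 gray
                CS120→CS210: CS210 is gray → back edge
First back edge: CS120 → CS210.

CS120→CS210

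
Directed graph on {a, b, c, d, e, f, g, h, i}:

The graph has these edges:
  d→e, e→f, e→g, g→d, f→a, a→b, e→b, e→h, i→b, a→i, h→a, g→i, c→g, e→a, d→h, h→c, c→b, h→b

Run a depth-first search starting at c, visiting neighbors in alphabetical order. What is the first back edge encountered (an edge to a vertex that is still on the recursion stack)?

e→g

DFS from c (visiting neighbors in alphabetical order); mark gray on enter, black on exit:
c gray
  b gray
  b black
  g gray
    d gray
      e gray
        a gray
          a→b: b black — skip
          i gray
            i→b: b black — skip
          i black
        a black
        e→b: b black — skip
        f gray
          f→a: a black — skip
        f black
        e→g: g is gray → back edge
First back edge: e → g.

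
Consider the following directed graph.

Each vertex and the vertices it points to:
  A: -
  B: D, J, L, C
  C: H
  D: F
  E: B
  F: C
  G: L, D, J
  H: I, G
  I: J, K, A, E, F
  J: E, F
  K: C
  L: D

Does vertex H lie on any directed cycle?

Yes

H is on a cycle iff H can reach itself via ≥1 edge.
H → I → K → C → H — yes.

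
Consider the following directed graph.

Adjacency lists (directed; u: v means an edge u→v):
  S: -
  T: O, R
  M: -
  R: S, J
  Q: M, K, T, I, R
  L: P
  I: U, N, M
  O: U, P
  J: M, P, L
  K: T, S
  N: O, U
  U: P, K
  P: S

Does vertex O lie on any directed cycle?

Yes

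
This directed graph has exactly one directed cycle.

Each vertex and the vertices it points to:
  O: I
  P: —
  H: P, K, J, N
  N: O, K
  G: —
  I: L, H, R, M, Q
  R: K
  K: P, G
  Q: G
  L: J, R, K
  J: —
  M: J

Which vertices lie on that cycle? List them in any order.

H, I, N, O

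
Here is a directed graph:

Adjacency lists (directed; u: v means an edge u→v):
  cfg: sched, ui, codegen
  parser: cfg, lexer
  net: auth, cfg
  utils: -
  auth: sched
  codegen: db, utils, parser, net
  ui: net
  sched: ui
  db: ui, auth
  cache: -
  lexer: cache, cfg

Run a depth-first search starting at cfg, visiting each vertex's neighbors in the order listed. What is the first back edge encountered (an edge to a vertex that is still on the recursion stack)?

auth->sched

DFS from cfg (visiting each vertex's neighbors in the order listed); mark gray on enter, black on exit:
cfg gray
  sched gray
    ui gray
      net gray
        auth gray
          auth→sched: sched is gray → back edge
First back edge: auth → sched.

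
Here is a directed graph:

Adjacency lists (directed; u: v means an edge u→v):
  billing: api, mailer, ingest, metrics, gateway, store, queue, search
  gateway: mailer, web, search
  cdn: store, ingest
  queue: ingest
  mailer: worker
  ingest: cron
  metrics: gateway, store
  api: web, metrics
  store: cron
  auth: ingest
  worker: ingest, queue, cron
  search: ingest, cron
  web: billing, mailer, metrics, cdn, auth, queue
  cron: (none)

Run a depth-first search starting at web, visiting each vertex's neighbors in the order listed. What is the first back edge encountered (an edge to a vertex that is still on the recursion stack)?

api->web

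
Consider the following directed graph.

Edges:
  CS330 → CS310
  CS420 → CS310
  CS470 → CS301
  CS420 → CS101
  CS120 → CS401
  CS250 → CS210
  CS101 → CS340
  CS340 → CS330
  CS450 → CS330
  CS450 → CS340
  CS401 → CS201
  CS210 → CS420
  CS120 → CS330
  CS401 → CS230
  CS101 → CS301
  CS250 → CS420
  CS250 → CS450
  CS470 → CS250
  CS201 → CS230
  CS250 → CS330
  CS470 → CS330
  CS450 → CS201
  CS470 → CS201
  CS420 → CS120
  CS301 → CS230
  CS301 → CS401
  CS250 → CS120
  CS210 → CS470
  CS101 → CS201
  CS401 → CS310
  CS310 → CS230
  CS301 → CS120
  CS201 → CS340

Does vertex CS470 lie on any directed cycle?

Yes

CS470 is on a cycle iff CS470 can reach itself via ≥1 edge.
CS470 → CS250 → CS210 → CS470 — yes.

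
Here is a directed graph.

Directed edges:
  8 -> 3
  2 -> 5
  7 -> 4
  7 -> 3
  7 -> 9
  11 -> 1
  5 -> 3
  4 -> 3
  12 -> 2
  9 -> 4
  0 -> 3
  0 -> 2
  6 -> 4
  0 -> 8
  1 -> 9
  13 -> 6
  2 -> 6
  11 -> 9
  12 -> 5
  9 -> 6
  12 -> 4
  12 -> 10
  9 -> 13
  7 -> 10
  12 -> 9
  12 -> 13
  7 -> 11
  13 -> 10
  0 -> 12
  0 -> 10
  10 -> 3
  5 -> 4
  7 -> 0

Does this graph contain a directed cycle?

DFS with white/gray/black marking, starting from 13:
13 gray
  6 gray
    4 gray
      3 gray
      3 black
    4 black
  6 black
  10 gray
    10→3: 3 black — skip
  10 black
13 black
11 gray
  9 gray
    9→13: 13 black — skip
    9→6: 6 black — skip
    9→4: 4 black — skip
  9 black
  1 gray
    1→9: 9 black — skip
  1 black
11 black
8 gray
  8→3: 3 black — skip
8 black
12 gray
  12→10: 10 black — skip
  5 gray
    5→4: 4 black — skip
    5→3: 3 black — skip
  5 black
  2 gray
    2→5: 5 black — skip
    2→6: 6 black — skip
  2 black
  12→4: 4 black — skip
  12→9: 9 black — skip
  12→13: 13 black — skip
12 black
7 gray
  7→9: 9 black — skip
  7→10: 10 black — skip
  7→3: 3 black — skip
  7→11: 11 black — skip
  0 gray
    0→10: 10 black — skip
    0→3: 3 black — skip
    0→12: 12 black — skip
    0→2: 2 black — skip
    0→8: 8 black — skip
  0 black
  7→4: 4 black — skip
7 black
Every edge goes to a white or black vertex — no back edge, so the graph is acyclic.

No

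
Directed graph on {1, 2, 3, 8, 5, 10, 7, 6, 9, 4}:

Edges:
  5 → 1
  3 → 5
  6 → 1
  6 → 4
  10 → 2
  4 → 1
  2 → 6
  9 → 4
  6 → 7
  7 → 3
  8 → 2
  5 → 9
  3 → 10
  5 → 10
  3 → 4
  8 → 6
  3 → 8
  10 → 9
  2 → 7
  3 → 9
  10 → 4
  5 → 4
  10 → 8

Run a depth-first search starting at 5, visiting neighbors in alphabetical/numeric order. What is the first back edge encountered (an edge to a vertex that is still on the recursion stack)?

DFS from 5 (visiting neighbors in alphabetical/numeric order); mark gray on enter, black on exit:
5 gray
  1 gray
  1 black
  4 gray
    4→1: 1 black — skip
  4 black
  9 gray
    9→4: 4 black — skip
  9 black
  10 gray
    2 gray
      6 gray
        6→1: 1 black — skip
        6→4: 4 black — skip
        7 gray
          3 gray
            3→4: 4 black — skip
            3→5: 5 is gray → back edge
First back edge: 3 → 5.

3->5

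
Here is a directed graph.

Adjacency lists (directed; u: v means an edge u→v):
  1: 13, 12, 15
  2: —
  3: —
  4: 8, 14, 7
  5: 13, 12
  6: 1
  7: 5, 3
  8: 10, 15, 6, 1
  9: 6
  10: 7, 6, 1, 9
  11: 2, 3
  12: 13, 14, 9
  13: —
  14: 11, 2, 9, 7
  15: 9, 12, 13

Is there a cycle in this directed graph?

DFS with white/gray/black marking, starting from 14:
14 gray
  11 gray
    2 gray
    2 black
    3 gray
    3 black
  11 black
  14→2: 2 black — skip
  9 gray
    6 gray
      1 gray
        13 gray
        13 black
        12 gray
          12→13: 13 black — skip
          12→14: 14 is gray → back edge
Back edge found, so a cycle exists: 14 → 9 → 6 → 1 → 12 → 14.

Yes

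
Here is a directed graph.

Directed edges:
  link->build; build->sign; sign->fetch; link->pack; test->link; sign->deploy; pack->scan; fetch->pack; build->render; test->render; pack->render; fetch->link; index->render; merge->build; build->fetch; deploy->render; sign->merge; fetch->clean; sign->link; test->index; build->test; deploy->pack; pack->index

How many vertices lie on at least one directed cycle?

A vertex is on a directed cycle iff it belongs to a strongly connected component of size ≥ 2 (or has a self-loop).
The vertices on cycles are {link, sign, test, build, fetch, merge} — 6 in total.

6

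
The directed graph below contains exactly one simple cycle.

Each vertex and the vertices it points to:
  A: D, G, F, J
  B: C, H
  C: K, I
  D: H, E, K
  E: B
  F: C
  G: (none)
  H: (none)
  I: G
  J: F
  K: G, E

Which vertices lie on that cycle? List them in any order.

DFS with gray/black marking from E:
E gray
  B gray
    C gray
      K gray
        G gray
        G black
        K→E: E is gray → back edge
Back edge closes the cycle E → B → C → K → E; its vertices are {B, C, E, K}.

B, C, E, K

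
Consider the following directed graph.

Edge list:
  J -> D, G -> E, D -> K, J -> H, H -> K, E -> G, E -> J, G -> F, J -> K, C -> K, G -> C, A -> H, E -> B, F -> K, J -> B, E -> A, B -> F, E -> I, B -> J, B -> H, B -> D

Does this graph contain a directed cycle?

DFS with white/gray/black marking, starting from J:
J gray
  D gray
    K gray
    K black
  D black
  J→K: K black — skip
  H gray
    H→K: K black — skip
  H black
  B gray
    B→D: D black — skip
    F gray
      F→K: K black — skip
    F black
    B→J: J is gray → back edge
Back edge found, so a cycle exists: J → B → J.

Yes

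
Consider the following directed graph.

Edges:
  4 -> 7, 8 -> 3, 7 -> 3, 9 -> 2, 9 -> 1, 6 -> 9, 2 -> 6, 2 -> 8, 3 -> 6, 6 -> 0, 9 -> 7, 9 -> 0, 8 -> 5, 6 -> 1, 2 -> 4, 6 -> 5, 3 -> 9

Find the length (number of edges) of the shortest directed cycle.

3

For each vertex v, BFS finds the shortest path from v back to v.
The shortest such closed walk is 9 → 2 → 6 → 9, length 3.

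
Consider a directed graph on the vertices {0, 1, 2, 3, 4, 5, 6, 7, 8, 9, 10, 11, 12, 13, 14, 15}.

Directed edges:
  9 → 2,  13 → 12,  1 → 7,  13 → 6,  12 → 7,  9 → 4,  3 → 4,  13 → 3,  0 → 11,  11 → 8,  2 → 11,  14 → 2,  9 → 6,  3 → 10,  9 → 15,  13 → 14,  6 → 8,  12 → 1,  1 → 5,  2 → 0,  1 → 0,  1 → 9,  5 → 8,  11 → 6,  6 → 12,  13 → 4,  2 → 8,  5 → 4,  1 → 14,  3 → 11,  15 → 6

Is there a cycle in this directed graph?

DFS with white/gray/black marking, starting from 14:
14 gray
  2 gray
    8 gray
    8 black
    11 gray
      11→8: 8 black — skip
      6 gray
        6→8: 8 black — skip
        12 gray
          7 gray
          7 black
          1 gray
            1→14: 14 is gray → back edge
Back edge found, so a cycle exists: 14 → 2 → 11 → 6 → 12 → 1 → 14.

Yes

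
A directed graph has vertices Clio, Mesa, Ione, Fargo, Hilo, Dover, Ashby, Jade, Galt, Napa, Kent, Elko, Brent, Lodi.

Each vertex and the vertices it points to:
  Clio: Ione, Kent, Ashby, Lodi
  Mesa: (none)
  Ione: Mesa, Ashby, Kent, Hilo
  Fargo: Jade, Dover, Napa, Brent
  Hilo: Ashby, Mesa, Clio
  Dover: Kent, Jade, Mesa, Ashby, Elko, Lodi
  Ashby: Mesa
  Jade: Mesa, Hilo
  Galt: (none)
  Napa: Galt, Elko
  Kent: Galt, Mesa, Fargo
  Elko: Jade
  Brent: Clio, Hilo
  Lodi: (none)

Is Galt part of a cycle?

Galt lies on a cycle iff there is a path from Galt back to itself.
Exploring from Galt, it never reaches itself; equivalently, its strongly connected component is a singleton.

No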